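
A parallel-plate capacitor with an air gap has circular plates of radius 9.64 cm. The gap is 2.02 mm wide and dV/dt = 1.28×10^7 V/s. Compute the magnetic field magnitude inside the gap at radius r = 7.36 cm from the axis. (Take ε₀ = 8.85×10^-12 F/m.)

With E = V/d, dE/dt = 6.337×10^9 V/(m·s) and πR² = 0.02919 m², giving I_d = ε₀ πR² dE/dt = 1.637×10^-3 A.
For r < R the Ampère–Maxwell law gives B(2πr) = μ₀ I_d (r²/R²), so B = μ₀ I_d r/(2πR²) = (4π×10^-7)(1.637×10^-3)(0.0736)/(2π·0.0964²) = 2.59×10^-9 T.

2.59×10^-9 T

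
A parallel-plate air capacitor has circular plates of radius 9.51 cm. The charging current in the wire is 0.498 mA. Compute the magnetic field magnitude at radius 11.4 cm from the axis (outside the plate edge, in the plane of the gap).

8.74×10^-10 T

By continuity the displacement current in the gap matches the conduction current: I_d = 4.98×10^-4 A.
Outside the plates the loop encloses all of I_d, so B·2πr = μ₀ I_d and B = 8.74×10^-10 T.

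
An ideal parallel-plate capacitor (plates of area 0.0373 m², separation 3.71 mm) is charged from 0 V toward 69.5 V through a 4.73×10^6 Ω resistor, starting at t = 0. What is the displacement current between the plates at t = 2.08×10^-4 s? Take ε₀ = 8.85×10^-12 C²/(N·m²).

C = ε₀A/d = (8.85×10^-12)(0.0373)/(3.71×10^-3) = 8.898×10^-11 F and τ = RC = 4.209×10^-4 s. I_d in the gap equals the RC charging current.
I_d(t) = (V₀/R) e^(−t/τ) = 1.469×10^-5 · e^(−0.4942) = 8.96×10^-6 A.

8.96×10^-6 A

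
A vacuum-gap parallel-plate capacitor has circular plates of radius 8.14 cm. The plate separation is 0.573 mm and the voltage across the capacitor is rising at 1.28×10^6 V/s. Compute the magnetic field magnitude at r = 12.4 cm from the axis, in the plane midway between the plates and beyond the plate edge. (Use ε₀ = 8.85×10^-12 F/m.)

6.64×10^-10 T

I_d = C dV/dt with C = ε₀πR²/d = 3.216×10^-10 F, so I_d = (3.216×10^-10)(1.28×10^6) = 4.116×10^-4 A.
Outside the plates the loop encloses all of I_d, so B·2πr = μ₀ I_d and B = 6.64×10^-10 T.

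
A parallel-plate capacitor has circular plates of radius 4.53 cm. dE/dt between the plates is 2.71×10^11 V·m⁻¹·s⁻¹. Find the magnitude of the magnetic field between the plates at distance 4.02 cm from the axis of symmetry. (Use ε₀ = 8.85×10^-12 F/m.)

Through the whole plate area (πR² = 6.447×10^-3 m²), I_d = ε₀ πR² dE/dt = 0.01546 A.
An Ampèrian loop of radius r encloses a fraction (r/R)² of I_d. Then B·2πr = μ₀ I_d (r/R)², giving B = μ₀ I_d r/(2πR²) = 6.06×10^-8 T.

6.06×10^-8 T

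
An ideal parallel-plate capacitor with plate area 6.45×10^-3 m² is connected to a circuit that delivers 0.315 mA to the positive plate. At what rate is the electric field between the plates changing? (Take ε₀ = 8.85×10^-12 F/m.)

5.52×10^9 V/(m·s)

By continuity, I_d in the gap equals the 0.315 mA flowing in the wire.
Then dE/dt = I_d/(ε₀A) = 5.52×10^9 V/(m·s).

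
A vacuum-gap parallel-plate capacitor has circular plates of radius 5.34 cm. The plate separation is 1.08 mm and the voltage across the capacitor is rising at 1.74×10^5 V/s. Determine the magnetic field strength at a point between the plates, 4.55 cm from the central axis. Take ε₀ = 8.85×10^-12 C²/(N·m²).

4.08×10^-11 T

dE/dt = (dV/dt)/d = 1.611×10^8 V/(m·s); I_d = ε₀(πR²)(dE/dt) = (8.85×10^-12)(8.958×10^-3)(1.611×10^8) = 1.277×10^-5 A.
An Ampèrian loop of radius r encloses a fraction (r/R)² of I_d. Then B·2πr = μ₀ I_d (r/R)², giving B = μ₀ I_d r/(2πR²) = 4.08×10^-11 T.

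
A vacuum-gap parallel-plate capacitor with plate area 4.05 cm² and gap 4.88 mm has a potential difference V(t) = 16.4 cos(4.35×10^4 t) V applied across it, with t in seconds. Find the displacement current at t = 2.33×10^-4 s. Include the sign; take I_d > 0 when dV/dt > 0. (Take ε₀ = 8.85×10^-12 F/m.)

dE/dt = (V₀ω/d)·−sin(ωt) with ωt = 10.1355 rad: (16.4)(4.35×10^4)(0.6524)/(4.88×10^-3) = 9.537×10^7 V/(m·s).
I_d = ε₀ A dE/dt = (8.85×10^-12)(4.05×10^-4)(9.537×10^7) = 3.42×10^-7 A.

3.42×10^-7 A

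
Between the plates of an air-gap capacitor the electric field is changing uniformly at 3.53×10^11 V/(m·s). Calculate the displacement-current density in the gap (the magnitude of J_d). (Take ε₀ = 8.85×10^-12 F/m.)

3.12 A/m²

The displacement-current density is ε₀ ∂E/∂t = (8.85×10^-12)(3.53×10^11) = 3.12 A/m².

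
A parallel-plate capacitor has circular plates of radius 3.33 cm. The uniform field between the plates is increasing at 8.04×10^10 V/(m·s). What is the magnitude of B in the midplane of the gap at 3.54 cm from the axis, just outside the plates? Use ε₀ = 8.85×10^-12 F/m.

I_d = ε₀ dΦ_E/dt = ε₀ πR² (dE/dt) = (8.85×10^-12)(3.484×10^-3)(8.04×10^10) = 2.479×10^-3 A through the full plate area.
Outside the plates the loop encloses all of I_d, so B·2πr = μ₀ I_d and B = 1.40×10^-8 T.

1.40×10^-8 T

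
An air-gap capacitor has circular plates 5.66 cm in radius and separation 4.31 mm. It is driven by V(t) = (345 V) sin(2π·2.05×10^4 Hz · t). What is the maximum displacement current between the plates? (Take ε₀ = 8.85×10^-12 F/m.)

9.18×10^-4 A

The displacement current equals the conduction current C dV/dt, which peaks at C V₀ ω.
With C = ε₀A/d = (8.85×10^-12)(0.01006)/(4.31×10^-3) = 2.066×10^-11 F and ω = 2πf = 1.288×10^5 rad/s, I_d,max = (2.066×10^-11)(345)(1.288×10^5) = 9.18×10^-4 A.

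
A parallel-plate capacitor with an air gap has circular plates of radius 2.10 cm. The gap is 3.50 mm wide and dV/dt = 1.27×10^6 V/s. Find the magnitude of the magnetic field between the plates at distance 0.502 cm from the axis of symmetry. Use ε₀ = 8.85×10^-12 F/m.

I_d = C dV/dt with C = ε₀πR²/d = 3.502×10^-12 F, so I_d = (3.502×10^-12)(1.27×10^6) = 4.448×10^-6 A.
An Ampèrian loop of radius r encloses a fraction (r/R)² of I_d. Then B·2πr = μ₀ I_d (r/R)², giving B = μ₀ I_d r/(2πR²) = 1.01×10^-11 T.

1.01×10^-11 T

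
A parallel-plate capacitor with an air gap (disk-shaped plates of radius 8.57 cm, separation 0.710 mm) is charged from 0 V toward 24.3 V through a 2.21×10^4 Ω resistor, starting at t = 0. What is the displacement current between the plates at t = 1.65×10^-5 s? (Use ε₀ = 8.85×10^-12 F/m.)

C = ε₀A/d = (8.85×10^-12)(0.02307)/(7.10×10^-4) = 2.876×10^-10 F and τ = RC = 6.356×10^-6 s. I_d in the gap equals the RC charging current.
I_d(t) = (V₀/R) e^(−t/τ) = 1.100×10^-3 · e^(−2.596) = 8.20×10^-5 A.

8.20×10^-5 A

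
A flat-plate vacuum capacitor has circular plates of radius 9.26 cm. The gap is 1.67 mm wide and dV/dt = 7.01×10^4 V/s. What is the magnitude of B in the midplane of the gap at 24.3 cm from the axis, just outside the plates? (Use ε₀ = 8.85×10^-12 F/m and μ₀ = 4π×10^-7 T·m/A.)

dE/dt = (dV/dt)/d = 4.198×10^7 V/(m·s); I_d = ε₀(πR²)(dE/dt) = (8.85×10^-12)(0.02694)(4.198×10^7) = 1.001×10^-5 A.
With r > R the enclosed displacement current is the full I_d; B = μ₀ I_d / (2πr) = 8.24×10^-12 T.

8.24×10^-12 T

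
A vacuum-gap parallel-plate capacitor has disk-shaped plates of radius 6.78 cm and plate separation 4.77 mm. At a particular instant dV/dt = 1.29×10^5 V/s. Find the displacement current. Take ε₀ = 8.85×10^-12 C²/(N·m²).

3.46×10^-6 A

The field between the plates is E = V/d, so dE/dt = (1.29×10^5)/(4.77×10^-3 m) = 2.704×10^7 V/(m·s).
I_d = ε₀ A (dE/dt) = (8.85×10^-12)(0.01444)(2.704×10^7) = 3.46×10^-6 A.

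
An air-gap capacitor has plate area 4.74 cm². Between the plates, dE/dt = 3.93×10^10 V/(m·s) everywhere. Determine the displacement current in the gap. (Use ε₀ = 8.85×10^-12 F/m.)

With a uniform field, Φ_E = EA, so I_d = ε₀ A dE/dt = 1.65×10^-4 A.

1.65×10^-4 A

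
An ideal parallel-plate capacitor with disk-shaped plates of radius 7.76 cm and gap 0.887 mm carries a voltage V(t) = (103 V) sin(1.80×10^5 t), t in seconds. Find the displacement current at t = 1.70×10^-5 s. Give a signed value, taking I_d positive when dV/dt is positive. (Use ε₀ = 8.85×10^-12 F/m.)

dE/dt = (V₀ω/d)·cos(ωt) with ωt = 3.06 rad: (103)(1.80×10^5)(-0.9967)/(8.87×10^-4) = -2.083×10^10 V/(m·s).
I_d = ε₀ A dE/dt = (8.85×10^-12)(0.01892)(-2.083×10^10) = -3.49×10^-3 A.

-3.49×10^-3 A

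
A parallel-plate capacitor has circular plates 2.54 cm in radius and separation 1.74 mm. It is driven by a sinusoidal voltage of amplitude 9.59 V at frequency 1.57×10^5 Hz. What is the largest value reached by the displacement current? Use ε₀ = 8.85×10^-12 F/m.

9.75×10^-5 A

C = ε₀A/d = (8.85×10^-12)(2.027×10^-3)/(1.74×10^-3) = 1.031×10^-11 F; ω = 2πf = 9.865×10^5 rad/s.
I_d = C dV/dt, so |I_d|_max = C V₀ ω = (1.031×10^-11)(9.59)(9.865×10^5) = 9.75×10^-5 A.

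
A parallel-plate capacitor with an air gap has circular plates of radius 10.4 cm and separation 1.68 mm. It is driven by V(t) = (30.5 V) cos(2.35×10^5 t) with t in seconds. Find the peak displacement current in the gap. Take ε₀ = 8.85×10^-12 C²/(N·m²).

C = ε₀A/d = (8.85×10^-12)(0.03398)/(1.68×10^-3) = 1.790×10^-10 F; ω = 2.35×10^5 rad/s.
I_d = C dV/dt, so |I_d|_max = C V₀ ω = (1.790×10^-10)(30.5)(2.35×10^5) = 1.28×10^-3 A.

1.28×10^-3 A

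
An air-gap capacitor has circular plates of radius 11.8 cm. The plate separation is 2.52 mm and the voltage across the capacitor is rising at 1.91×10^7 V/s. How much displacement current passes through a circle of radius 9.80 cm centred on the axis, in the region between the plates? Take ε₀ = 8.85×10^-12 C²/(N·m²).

2.02×10^-3 A

With E = V/d, dE/dt = 7.579×10^9 V/(m·s) and πR² = 0.04374 m², giving I_d = ε₀ πR² dE/dt = 2.934×10^-3 A.
Through an area πr² the displacement current is I_d·(πr²/πR²) = I_d (r/R)² = 2.02×10^-3 A.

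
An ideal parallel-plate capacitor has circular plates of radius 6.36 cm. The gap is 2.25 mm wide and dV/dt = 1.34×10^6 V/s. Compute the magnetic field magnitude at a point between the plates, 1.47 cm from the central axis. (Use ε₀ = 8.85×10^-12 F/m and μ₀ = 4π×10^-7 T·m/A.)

4.87×10^-11 T

dE/dt = (dV/dt)/d = 5.956×10^8 V/(m·s); I_d = ε₀(πR²)(dE/dt) = (8.85×10^-12)(0.01271)(5.956×10^8) = 6.700×10^-5 A.
An Ampèrian loop of radius r encloses a fraction (r/R)² of I_d. Then B·2πr = μ₀ I_d (r/R)², giving B = μ₀ I_d r/(2πR²) = 4.87×10^-11 T.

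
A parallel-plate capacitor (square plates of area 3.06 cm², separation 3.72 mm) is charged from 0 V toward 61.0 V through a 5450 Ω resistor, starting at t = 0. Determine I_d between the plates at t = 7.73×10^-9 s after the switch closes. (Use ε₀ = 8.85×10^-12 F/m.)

With C = ε₀A/d = (8.85×10^-12)(3.06×10^-4)/(3.72×10^-3) = 7.280×10^-13 F, the time constant is τ = RC = 3.968×10^-9 s, so t/τ = 1.948 and e^(−t/τ) = 0.1426.
I_d = I_cond = (V₀/R) e^(−t/τ) = (0.01119)(0.1426) = 1.60×10^-3 A.

1.60×10^-3 A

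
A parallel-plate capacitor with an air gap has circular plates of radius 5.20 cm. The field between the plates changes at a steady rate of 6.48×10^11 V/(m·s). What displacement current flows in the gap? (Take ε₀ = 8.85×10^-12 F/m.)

I_d = ε₀ A (dE/dt) = (8.85×10^-12)(8.495×10^-3 m²)(6.48×10^11) = 0.0487 A.

0.0487 A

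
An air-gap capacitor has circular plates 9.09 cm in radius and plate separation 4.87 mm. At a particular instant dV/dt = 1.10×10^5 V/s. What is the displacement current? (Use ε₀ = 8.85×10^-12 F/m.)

The field between the plates is E = V/d, so dE/dt = (1.10×10^5)/(4.87×10^-3 m) = 2.259×10^7 V/(m·s).
I_d = ε₀ A (dE/dt) = (8.85×10^-12)(0.02596)(2.259×10^7) = 5.19×10^-6 A.

5.19×10^-6 A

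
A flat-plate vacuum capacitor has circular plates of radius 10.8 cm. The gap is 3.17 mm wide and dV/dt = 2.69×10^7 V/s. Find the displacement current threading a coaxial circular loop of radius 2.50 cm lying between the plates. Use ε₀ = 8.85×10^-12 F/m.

I_d = C dV/dt with C = ε₀πR²/d = 1.023×10^-10 F, so I_d = (1.023×10^-10)(2.69×10^7) = 2.752×10^-3 A.
Since J_d is uniform, the enclosed fraction is (r/R)² = 0.05358, giving I_d,enc = 1.47×10^-4 A.

1.47×10^-4 A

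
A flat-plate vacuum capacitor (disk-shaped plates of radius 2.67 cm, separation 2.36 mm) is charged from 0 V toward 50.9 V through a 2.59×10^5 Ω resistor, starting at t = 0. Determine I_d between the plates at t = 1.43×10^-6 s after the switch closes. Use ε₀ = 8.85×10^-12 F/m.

1.02×10^-4 A

With C = ε₀A/d = (8.85×10^-12)(2.240×10^-3)/(2.36×10^-3) = 8.400×10^-12 F, the time constant is τ = RC = 2.176×10^-6 s, so t/τ = 0.6572 and e^(−t/τ) = 0.5183.
I_d = I_cond = (V₀/R) e^(−t/τ) = (1.965×10^-4)(0.5183) = 1.02×10^-4 A.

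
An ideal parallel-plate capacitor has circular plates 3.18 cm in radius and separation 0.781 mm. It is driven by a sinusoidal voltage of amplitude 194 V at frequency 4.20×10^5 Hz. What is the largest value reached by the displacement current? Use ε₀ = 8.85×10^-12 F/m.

(dE/dt)_max = V₀ω/d = 6.555×10^11 V/(m·s); ω = 2πf = 2.639×10^6 rad/s.
I_d,max = ε₀ A (dE/dt)_max = (8.85×10^-12)(3.177×10^-3)(6.555×10^11) = 0.0184 A.

0.0184 A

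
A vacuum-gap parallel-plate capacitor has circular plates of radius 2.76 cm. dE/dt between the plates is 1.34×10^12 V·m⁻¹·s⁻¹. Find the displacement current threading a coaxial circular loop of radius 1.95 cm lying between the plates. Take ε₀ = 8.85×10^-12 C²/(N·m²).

I_d = ε₀ dΦ_E/dt = ε₀ πR² (dE/dt) = (8.85×10^-12)(2.393×10^-3)(1.34×10^12) = 0.02838 A through the full plate area.
The field is uniform, so I_d,enc = I_d (r/R)² = (0.02838)(1.95/2.76)² = 0.0142 A.

0.0142 A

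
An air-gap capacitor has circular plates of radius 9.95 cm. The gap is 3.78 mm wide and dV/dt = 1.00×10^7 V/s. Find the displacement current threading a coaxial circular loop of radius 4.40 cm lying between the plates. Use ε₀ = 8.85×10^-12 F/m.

1.42×10^-4 A

With E = V/d, dE/dt = 2.646×10^9 V/(m·s) and πR² = 0.03110 m², giving I_d = ε₀ πR² dE/dt = 7.283×10^-4 A.
Through an area πr² the displacement current is I_d·(πr²/πR²) = I_d (r/R)² = 1.42×10^-4 A.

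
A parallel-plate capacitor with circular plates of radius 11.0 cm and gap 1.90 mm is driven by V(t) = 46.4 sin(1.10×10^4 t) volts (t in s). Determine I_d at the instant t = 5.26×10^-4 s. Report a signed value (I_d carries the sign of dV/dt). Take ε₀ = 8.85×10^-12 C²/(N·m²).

C = ε₀A/d = (8.85×10^-12)(0.03801)/(1.90×10^-3) = 1.770×10^-10 F. dV/dt = V₀ω·cos(ωt); at ωt = 5.786 rad this factor is 0.8789.
I_d = C dV/dt = (1.770×10^-10)(46.4)(1.10×10^4)(0.8789) = 7.94×10^-5 A.

7.94×10^-5 A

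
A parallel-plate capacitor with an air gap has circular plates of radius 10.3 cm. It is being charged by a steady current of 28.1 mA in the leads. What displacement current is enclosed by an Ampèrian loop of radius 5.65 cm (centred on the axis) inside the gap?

No conduction current crosses the gap, so I_d there equals the 0.0281 A in the leads.
The field is uniform, so I_d,enc = I_d (r/R)² = (0.0281)(5.65/10.3)² = 8.46×10^-3 A.

8.46×10^-3 A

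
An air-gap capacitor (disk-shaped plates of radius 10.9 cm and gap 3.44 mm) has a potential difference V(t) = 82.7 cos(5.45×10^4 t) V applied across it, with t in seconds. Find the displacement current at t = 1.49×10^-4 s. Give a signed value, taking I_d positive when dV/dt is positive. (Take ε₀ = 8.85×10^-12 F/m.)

C = ε₀A/d = (8.85×10^-12)(0.03733)/(3.44×10^-3) = 9.604×10^-11 F. dV/dt = V₀ω·−sin(ωt); at ωt = 8.1205 rad this factor is -0.9647.
I_d = C dV/dt = (9.604×10^-11)(82.7)(5.45×10^4)(-0.9647) = -4.18×10^-4 A.

-4.18×10^-4 A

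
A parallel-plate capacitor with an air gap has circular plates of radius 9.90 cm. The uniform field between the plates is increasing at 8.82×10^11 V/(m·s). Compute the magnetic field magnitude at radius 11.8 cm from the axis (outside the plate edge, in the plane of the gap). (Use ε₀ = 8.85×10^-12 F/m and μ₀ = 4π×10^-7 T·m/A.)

4.07×10^-7 T

Total displacement current: I_d = ε₀(πR²)(dE/dt) = (8.85×10^-12)(0.03079)(8.82×10^11) = 0.2403 A.
Outside the plates the loop encloses all of I_d, so B·2πr = μ₀ I_d and B = 4.07×10^-7 T.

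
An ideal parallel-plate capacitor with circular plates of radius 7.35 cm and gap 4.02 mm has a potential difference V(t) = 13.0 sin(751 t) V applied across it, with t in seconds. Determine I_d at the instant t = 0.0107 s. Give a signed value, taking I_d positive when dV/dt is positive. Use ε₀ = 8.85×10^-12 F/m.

dV/dt = (13.0)(751)·cos(8.0357) = -1764 V/s.
I_d = C dV/dt with C = ε₀A/d = (8.85×10^-12)(0.01697)/(4.02×10^-3) = 3.736×10^-11 F, so I_d = (3.736×10^-11)(-1764) = -6.59×10^-8 A.

-6.59×10^-8 A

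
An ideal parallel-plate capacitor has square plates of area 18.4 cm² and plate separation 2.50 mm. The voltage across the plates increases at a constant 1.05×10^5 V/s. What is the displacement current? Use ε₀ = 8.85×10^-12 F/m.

The field between the plates is E = V/d, so dE/dt = (1.05×10^5)/(2.50×10^-3 m) = 4.200×10^7 V/(m·s).
I_d = ε₀ A (dE/dt) = (8.85×10^-12)(1.84×10^-3)(4.200×10^7) = 6.84×10^-7 A.

6.84×10^-7 A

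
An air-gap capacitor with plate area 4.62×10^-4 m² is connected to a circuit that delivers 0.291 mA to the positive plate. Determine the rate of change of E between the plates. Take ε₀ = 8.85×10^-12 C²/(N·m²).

Charge continuity gives I_d = I = 2.91×10^-4 A between the plates.
Since I_d = ε₀ A dE/dt, dE/dt = I_d/(ε₀A) = (2.91×10^-4)/((8.85×10^-12)(4.62×10^-4)) = 7.12×10^10 V/(m·s).

7.12×10^10 V/(m·s)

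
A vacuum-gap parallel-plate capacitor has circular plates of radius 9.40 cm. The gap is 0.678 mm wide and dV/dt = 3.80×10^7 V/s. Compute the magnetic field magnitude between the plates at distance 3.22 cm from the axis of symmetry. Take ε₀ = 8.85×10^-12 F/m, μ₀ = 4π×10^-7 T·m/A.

1.00×10^-8 T

With E = V/d, dE/dt = 5.605×10^10 V/(m·s) and πR² = 0.02776 m², giving I_d = ε₀ πR² dE/dt = 0.01377 A.
For r < R the Ampère–Maxwell law gives B(2πr) = μ₀ I_d (r²/R²), so B = μ₀ I_d r/(2πR²) = (4π×10^-7)(0.01377)(0.0322)/(2π·0.0940²) = 1.00×10^-8 T.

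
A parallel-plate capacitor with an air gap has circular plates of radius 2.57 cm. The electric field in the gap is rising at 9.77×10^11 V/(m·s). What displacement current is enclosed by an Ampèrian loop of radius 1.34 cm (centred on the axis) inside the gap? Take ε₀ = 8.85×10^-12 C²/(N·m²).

4.88×10^-3 A

Through the whole plate area (πR² = 2.075×10^-3 m²), I_d = ε₀ πR² dE/dt = 0.01794 A.
The field is uniform, so I_d,enc = I_d (r/R)² = (0.01794)(1.34/2.57)² = 4.88×10^-3 A.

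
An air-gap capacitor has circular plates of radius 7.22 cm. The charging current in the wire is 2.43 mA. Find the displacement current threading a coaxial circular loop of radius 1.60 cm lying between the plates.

1.19×10^-4 A

By continuity the displacement current in the gap matches the conduction current: I_d = 2.43×10^-3 A.
Since J_d is uniform, the enclosed fraction is (r/R)² = 0.04911, giving I_d,enc = 1.19×10^-4 A.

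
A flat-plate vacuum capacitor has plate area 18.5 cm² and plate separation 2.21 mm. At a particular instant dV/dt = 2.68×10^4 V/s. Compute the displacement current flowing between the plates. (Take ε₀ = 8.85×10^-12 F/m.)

1.99×10^-7 A

E = V/d so dE/dt = (dV/dt)/d = 1.213×10^7 V/(m·s), and I_d = ε₀ A dE/dt = (8.85×10^-12)(1.85×10^-3)(1.213×10^7) = 1.99×10^-7 A.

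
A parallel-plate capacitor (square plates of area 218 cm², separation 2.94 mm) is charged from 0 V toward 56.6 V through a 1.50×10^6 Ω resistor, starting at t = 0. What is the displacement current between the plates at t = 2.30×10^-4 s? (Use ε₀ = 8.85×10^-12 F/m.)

3.65×10^-6 A

C = ε₀A/d = (8.85×10^-12)(0.0218)/(2.94×10^-3) = 6.562×10^-11 F and τ = RC = 9.843×10^-5 s. I_d in the gap equals the RC charging current.
I_d(t) = (V₀/R) e^(−t/τ) = 3.773×10^-5 · e^(−2.337) = 3.65×10^-6 A.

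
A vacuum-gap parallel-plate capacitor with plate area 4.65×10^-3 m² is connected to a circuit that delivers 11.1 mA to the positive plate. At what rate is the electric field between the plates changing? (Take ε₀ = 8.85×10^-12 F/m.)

2.70×10^11 V/(m·s)

By continuity, I_d in the gap equals the 11.1 mA flowing in the wire.
Since I_d = ε₀ A dE/dt, dE/dt = I_d/(ε₀A) = (0.0111)/((8.85×10^-12)(4.65×10^-3)) = 2.70×10^11 V/(m·s).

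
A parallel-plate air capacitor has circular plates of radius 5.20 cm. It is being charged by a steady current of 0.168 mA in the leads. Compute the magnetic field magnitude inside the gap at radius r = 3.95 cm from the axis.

By continuity the displacement current in the gap matches the conduction current: I_d = 1.68×10^-4 A.
∮B·dl = μ₀ I_d,enc with I_d,enc = I_d r²/R² = 9.694×10^-5 A; so B = μ₀ I_d,enc/(2πr) = 4.91×10^-10 T.

4.91×10^-10 T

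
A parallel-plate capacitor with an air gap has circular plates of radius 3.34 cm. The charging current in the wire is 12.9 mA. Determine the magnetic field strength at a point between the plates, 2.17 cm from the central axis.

By continuity the displacement current in the gap matches the conduction current: I_d = 0.0129 A.
An Ampèrian loop of radius r encloses a fraction (r/R)² of I_d. Then B·2πr = μ₀ I_d (r/R)², giving B = μ₀ I_d r/(2πR²) = 5.02×10^-8 T.

5.02×10^-8 T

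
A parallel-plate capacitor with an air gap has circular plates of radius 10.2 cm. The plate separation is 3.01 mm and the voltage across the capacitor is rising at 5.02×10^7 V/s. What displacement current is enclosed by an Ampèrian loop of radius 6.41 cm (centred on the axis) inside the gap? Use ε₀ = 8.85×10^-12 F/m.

dE/dt = (dV/dt)/d = 1.668×10^10 V/(m·s); I_d = ε₀(πR²)(dE/dt) = (8.85×10^-12)(0.03269)(1.668×10^10) = 4.826×10^-3 A.
Since J_d is uniform, the enclosed fraction is (r/R)² = 0.3949, giving I_d,enc = 1.91×10^-3 A.

1.91×10^-3 A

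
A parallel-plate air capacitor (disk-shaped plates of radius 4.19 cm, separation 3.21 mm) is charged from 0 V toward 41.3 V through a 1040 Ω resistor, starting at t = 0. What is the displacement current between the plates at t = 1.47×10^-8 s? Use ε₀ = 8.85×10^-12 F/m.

C = ε₀A/d = (8.85×10^-12)(5.515×10^-3)/(3.21×10^-3) = 1.520×10^-11 F and τ = RC = 1.581×10^-8 s. I_d in the gap equals the RC charging current.
I_d(t) = (V₀/R) e^(−t/τ) = 0.03971 · e^(−0.9298) = 0.0157 A.

0.0157 A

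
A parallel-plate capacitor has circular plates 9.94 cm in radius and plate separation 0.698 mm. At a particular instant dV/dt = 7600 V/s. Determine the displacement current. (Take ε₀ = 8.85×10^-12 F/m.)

The field between the plates is E = V/d, so dE/dt = (7600)/(6.98×10^-4 m) = 1.089×10^7 V/(m·s).
I_d = ε₀ A (dE/dt) = (8.85×10^-12)(0.03104)(1.089×10^7) = 2.99×10^-6 A.

2.99×10^-6 A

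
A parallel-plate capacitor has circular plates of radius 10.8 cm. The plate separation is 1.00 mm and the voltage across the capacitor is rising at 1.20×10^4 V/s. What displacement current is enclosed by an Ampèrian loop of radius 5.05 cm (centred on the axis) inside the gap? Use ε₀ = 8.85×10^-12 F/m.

dE/dt = (dV/dt)/d = 1.200×10^7 V/(m·s); I_d = ε₀(πR²)(dE/dt) = (8.85×10^-12)(0.03664)(1.200×10^7) = 3.891×10^-6 A.
The field is uniform, so I_d,enc = I_d (r/R)² = (3.891×10^-6)(5.05/10.8)² = 8.51×10^-7 A.

8.51×10^-7 A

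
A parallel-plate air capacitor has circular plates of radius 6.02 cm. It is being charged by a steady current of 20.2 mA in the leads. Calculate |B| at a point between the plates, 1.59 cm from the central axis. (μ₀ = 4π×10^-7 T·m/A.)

1.77×10^-8 T

No conduction current crosses the gap, so I_d there equals the 0.0202 A in the leads.
∮B·dl = μ₀ I_d,enc with I_d,enc = I_d r²/R² = 1.409×10^-3 A; so B = μ₀ I_d,enc/(2πr) = 1.77×10^-8 T.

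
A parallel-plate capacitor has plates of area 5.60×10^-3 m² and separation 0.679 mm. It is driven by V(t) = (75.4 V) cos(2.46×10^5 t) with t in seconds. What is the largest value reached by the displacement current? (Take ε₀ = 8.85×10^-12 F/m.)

The displacement current equals the conduction current C dV/dt, which peaks at C V₀ ω.
With C = ε₀A/d = (8.85×10^-12)(5.60×10^-3)/(6.79×10^-4) = 7.299×10^-11 F and ω = 2.46×10^5 rad/s, I_d,max = (7.299×10^-11)(75.4)(2.46×10^5) = 1.35×10^-3 A.

1.35×10^-3 A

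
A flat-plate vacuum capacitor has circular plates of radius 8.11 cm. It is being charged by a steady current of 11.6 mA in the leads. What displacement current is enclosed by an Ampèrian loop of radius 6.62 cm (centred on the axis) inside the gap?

7.73×10^-3 A

By continuity the displacement current in the gap matches the conduction current: I_d = 0.0116 A.
Through an area πr² the displacement current is I_d·(πr²/πR²) = I_d (r/R)² = 7.73×10^-3 A.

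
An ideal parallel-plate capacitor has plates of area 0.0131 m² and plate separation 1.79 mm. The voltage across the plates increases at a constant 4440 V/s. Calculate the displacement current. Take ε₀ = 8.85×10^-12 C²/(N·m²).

C = ε₀A/d = (8.85×10^-12)(0.0131)/(1.79×10^-3) = 6.477×10^-11 F.
I_d = C dV/dt = (6.477×10^-11)(4440) = 2.88×10^-7 A.

2.88×10^-7 A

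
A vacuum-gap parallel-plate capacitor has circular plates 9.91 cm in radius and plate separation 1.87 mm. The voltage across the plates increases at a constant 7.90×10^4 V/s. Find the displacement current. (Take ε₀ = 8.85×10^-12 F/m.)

The field between the plates is E = V/d, so dE/dt = (7.90×10^4)/(1.87×10^-3 m) = 4.225×10^7 V/(m·s).
I_d = ε₀ A (dE/dt) = (8.85×10^-12)(0.03085)(4.225×10^7) = 1.15×10^-5 A.

1.15×10^-5 A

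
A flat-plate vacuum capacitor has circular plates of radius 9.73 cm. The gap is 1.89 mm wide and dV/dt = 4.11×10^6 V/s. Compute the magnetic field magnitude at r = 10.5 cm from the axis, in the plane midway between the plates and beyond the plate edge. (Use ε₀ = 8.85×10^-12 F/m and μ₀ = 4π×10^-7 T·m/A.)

1.09×10^-9 T

I_d = C dV/dt with C = ε₀πR²/d = 1.393×10^-10 F, so I_d = (1.393×10^-10)(4.11×10^6) = 5.725×10^-4 A.
For r ≥ R the full I_d is enclosed: B = μ₀ I_d/(2πr) = (4π×10^-7)(5.725×10^-4)/(2π·0.105) = 1.09×10^-9 T.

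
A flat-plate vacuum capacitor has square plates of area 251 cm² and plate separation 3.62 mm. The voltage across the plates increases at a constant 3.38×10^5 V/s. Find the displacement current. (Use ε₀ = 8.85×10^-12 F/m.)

E = V/d so dE/dt = (dV/dt)/d = 9.337×10^7 V/(m·s), and I_d = ε₀ A dE/dt = (8.85×10^-12)(0.0251)(9.337×10^7) = 2.07×10^-5 A.

2.07×10^-5 A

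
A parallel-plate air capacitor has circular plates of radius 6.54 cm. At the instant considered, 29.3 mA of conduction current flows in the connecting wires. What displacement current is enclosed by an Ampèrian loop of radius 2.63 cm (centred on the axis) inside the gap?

No conduction current crosses the gap, so I_d there equals the 0.0293 A in the leads.
The field is uniform, so I_d,enc = I_d (r/R)² = (0.0293)(2.63/6.54)² = 4.74×10^-3 A.

4.74×10^-3 A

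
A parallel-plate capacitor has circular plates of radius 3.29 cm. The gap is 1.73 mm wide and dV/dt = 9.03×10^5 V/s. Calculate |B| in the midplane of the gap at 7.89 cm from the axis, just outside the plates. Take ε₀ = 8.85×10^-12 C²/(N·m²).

3.98×10^-11 T

dE/dt = (dV/dt)/d = 5.220×10^8 V/(m·s); I_d = ε₀(πR²)(dE/dt) = (8.85×10^-12)(3.400×10^-3)(5.220×10^8) = 1.571×10^-5 A.
For r ≥ R the full I_d is enclosed: B = μ₀ I_d/(2πr) = (4π×10^-7)(1.571×10^-5)/(2π·0.0789) = 3.98×10^-11 T.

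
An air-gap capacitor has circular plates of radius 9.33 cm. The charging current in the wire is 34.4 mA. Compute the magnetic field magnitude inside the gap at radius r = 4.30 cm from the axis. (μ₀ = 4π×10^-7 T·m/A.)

3.40×10^-8 T

By continuity the displacement current in the gap matches the conduction current: I_d = 0.0344 A.
An Ampèrian loop of radius r encloses a fraction (r/R)² of I_d. Then B·2πr = μ₀ I_d (r/R)², giving B = μ₀ I_d r/(2πR²) = 3.40×10^-8 T.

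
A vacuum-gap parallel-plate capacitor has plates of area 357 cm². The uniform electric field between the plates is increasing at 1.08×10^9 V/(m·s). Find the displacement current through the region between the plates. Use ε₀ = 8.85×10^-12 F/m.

With a uniform field, Φ_E = EA, so I_d = ε₀ A dE/dt = 3.41×10^-4 A.

3.41×10^-4 A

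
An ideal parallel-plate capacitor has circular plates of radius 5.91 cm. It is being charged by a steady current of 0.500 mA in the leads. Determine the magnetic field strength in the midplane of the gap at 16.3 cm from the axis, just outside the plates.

6.13×10^-10 T

By continuity the displacement current in the gap matches the conduction current: I_d = 5.00×10^-4 A.
For r ≥ R the full I_d is enclosed: B = μ₀ I_d/(2πr) = (4π×10^-7)(5.00×10^-4)/(2π·0.163) = 6.13×10^-10 T.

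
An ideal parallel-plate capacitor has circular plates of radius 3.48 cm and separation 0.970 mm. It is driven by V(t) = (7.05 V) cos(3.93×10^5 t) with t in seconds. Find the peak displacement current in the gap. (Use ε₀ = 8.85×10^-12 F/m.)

9.62×10^-5 A

C = ε₀A/d = (8.85×10^-12)(3.805×10^-3)/(9.70×10^-4) = 3.472×10^-11 F; ω = 3.93×10^5 rad/s.
I_d = C dV/dt, so |I_d|_max = C V₀ ω = (3.472×10^-11)(7.05)(3.93×10^5) = 9.62×10^-5 A.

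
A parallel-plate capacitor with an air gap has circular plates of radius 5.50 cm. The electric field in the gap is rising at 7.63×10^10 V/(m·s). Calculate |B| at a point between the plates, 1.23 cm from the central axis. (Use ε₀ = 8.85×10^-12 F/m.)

Through the whole plate area (πR² = 9.503×10^-3 m²), I_d = ε₀ πR² dE/dt = 6.417×10^-3 A.
For r < R the Ampère–Maxwell law gives B(2πr) = μ₀ I_d (r²/R²), so B = μ₀ I_d r/(2πR²) = (4π×10^-7)(6.417×10^-3)(0.0123)/(2π·0.0550²) = 5.22×10^-9 T.

5.22×10^-9 T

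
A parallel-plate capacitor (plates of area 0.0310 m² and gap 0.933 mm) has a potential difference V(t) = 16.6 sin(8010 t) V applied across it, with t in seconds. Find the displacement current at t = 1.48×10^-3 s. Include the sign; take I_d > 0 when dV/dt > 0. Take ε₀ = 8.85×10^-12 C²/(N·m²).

C = ε₀A/d = (8.85×10^-12)(0.0310)/(9.33×10^-4) = 2.941×10^-10 F. dV/dt = V₀ω·cos(ωt); at ωt = 11.8548 rad this factor is 0.7573.
I_d = C dV/dt = (2.941×10^-10)(16.6)(8010)(0.7573) = 2.96×10^-5 A.

2.96×10^-5 A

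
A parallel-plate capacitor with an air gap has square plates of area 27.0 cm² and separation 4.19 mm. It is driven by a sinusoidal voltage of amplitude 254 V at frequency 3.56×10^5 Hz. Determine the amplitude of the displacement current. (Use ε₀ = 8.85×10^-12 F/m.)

3.24×10^-3 A

(dE/dt)_max = V₀ω/d = 1.356×10^11 V/(m·s); ω = 2πf = 2.237×10^6 rad/s.
I_d,max = ε₀ A (dE/dt)_max = (8.85×10^-12)(2.70×10^-3)(1.356×10^11) = 3.24×10^-3 A.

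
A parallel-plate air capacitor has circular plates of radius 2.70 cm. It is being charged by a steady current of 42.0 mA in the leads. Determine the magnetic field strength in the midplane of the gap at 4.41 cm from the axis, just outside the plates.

Between the plates the displacement current equals the wire current: I_d = 42.0 mA = 0.0420 A.
With r > R the enclosed displacement current is the full I_d; B = μ₀ I_d / (2πr) = 1.90×10^-7 T.

1.90×10^-7 T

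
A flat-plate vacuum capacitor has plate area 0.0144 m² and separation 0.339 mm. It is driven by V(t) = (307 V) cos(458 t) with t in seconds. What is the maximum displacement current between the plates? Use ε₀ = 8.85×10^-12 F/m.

C = ε₀A/d = (8.85×10^-12)(0.0144)/(3.39×10^-4) = 3.759×10^-10 F; ω = 458 rad/s.
I_d = C dV/dt, so |I_d|_max = C V₀ ω = (3.759×10^-10)(307)(458) = 5.29×10^-5 A.

5.29×10^-5 A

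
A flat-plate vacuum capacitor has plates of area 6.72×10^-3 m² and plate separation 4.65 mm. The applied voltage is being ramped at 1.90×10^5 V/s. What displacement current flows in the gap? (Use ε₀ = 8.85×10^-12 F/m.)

2.43×10^-6 A

The field between the plates is E = V/d, so dE/dt = (1.90×10^5)/(4.65×10^-3 m) = 4.086×10^7 V/(m·s).
I_d = ε₀ A (dE/dt) = (8.85×10^-12)(6.72×10^-3)(4.086×10^7) = 2.43×10^-6 A.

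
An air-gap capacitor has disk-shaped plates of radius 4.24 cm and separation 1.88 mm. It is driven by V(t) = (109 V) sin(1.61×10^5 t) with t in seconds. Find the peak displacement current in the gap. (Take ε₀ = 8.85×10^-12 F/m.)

4.67×10^-4 A

C = ε₀A/d = (8.85×10^-12)(5.648×10^-3)/(1.88×10^-3) = 2.659×10^-11 F; ω = 1.61×10^5 rad/s.
I_d = C dV/dt, so |I_d|_max = C V₀ ω = (2.659×10^-11)(109)(1.61×10^5) = 4.67×10^-4 A.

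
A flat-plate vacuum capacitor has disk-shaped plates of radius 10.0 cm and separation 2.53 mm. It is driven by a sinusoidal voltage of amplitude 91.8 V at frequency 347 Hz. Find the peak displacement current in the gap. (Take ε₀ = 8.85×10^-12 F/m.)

2.20×10^-5 A

The displacement current equals the conduction current C dV/dt, which peaks at C V₀ ω.
With C = ε₀A/d = (8.85×10^-12)(0.03142)/(2.53×10^-3) = 1.099×10^-10 F and ω = 2πf = 2180 rad/s, I_d,max = (1.099×10^-10)(91.8)(2180) = 2.20×10^-5 A.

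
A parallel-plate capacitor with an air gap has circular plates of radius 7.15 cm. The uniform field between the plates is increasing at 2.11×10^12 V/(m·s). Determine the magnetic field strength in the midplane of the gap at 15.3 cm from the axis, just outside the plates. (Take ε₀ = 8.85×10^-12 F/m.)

Total displacement current: I_d = ε₀(πR²)(dE/dt) = (8.85×10^-12)(0.01606)(2.11×10^12) = 0.2999 A.
With r > R the enclosed displacement current is the full I_d; B = μ₀ I_d / (2πr) = 3.92×10^-7 T.

3.92×10^-7 T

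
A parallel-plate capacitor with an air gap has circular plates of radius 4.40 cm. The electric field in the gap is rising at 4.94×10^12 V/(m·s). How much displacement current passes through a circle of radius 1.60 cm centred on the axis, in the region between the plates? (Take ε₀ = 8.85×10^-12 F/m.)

I_d = ε₀ dΦ_E/dt = ε₀ πR² (dE/dt) = (8.85×10^-12)(6.082×10^-3)(4.94×10^12) = 0.2659 A through the full plate area.
The field is uniform, so I_d,enc = I_d (r/R)² = (0.2659)(1.60/4.40)² = 0.0352 A.

0.0352 A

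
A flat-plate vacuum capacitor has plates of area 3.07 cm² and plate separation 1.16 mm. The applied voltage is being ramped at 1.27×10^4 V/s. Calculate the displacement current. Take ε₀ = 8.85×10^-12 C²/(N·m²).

2.97×10^-8 A

C = ε₀A/d = (8.85×10^-12)(3.07×10^-4)/(1.16×10^-3) = 2.342×10^-12 F.
I_d = C dV/dt = (2.342×10^-12)(1.27×10^4) = 2.97×10^-8 A.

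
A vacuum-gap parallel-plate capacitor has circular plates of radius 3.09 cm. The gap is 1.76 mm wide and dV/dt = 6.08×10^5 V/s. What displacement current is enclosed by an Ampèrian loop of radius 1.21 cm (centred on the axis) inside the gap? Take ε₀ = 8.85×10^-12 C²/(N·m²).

1.41×10^-6 A

dE/dt = (dV/dt)/d = 3.455×10^8 V/(m·s); I_d = ε₀(πR²)(dE/dt) = (8.85×10^-12)(3.000×10^-3)(3.455×10^8) = 9.173×10^-6 A.
Since J_d is uniform, the enclosed fraction is (r/R)² = 0.1533, giving I_d,enc = 1.41×10^-6 A.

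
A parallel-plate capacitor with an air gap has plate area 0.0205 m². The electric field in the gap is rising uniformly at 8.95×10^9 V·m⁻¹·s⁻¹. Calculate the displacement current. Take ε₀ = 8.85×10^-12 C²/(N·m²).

1.62×10^-3 A

I_d = ε₀ A (dE/dt) = (8.85×10^-12)(0.0205 m²)(8.95×10^9) = 1.62×10^-3 A.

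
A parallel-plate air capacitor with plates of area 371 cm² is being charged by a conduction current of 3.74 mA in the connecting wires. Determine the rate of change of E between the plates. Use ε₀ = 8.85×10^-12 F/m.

1.14×10^10 V/(m·s)

By continuity, I_d in the gap equals the 3.74 mA flowing in the wire.
Inverting I_d = ε₀ A dE/dt gives dE/dt = 3.74×10^-3 / (8.85×10^-12 · 0.0371) = 1.14×10^10 V/(m·s).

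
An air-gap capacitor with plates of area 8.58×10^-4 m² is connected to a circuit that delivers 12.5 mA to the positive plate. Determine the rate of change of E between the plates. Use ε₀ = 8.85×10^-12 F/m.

By continuity, I_d in the gap equals the 12.5 mA flowing in the wire.
Inverting I_d = ε₀ A dE/dt gives dE/dt = 0.0125 / (8.85×10^-12 · 8.58×10^-4) = 1.65×10^12 V/(m·s).

1.65×10^12 V/(m·s)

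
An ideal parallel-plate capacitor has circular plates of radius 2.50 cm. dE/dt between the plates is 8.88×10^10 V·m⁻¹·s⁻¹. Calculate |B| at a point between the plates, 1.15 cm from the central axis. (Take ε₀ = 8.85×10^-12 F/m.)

5.68×10^-9 T

Total displacement current: I_d = ε₀(πR²)(dE/dt) = (8.85×10^-12)(1.963×10^-3)(8.88×10^10) = 1.543×10^-3 A.
An Ampèrian loop of radius r encloses a fraction (r/R)² of I_d. Then B·2πr = μ₀ I_d (r/R)², giving B = μ₀ I_d r/(2πR²) = 5.68×10^-9 T.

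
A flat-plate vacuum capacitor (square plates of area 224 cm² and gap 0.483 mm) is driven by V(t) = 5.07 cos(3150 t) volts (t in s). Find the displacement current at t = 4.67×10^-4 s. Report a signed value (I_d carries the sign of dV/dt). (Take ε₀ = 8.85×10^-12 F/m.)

-6.52×10^-6 A

C = ε₀A/d = (8.85×10^-12)(0.0224)/(4.83×10^-4) = 4.104×10^-10 F. dV/dt = V₀ω·−sin(ωt); at ωt = 1.47105 rad this factor is -0.9950.
I_d = C dV/dt = (4.104×10^-10)(5.07)(3150)(-0.9950) = -6.52×10^-6 A.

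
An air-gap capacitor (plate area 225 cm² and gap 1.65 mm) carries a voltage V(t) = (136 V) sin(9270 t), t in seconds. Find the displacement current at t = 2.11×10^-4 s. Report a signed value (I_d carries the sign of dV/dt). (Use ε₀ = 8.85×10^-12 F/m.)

dV/dt = (136)(9270)·cos(1.95597) = -4.737×10^5 V/s.
I_d = C dV/dt with C = ε₀A/d = (8.85×10^-12)(0.0225)/(1.65×10^-3) = 1.207×10^-10 F, so I_d = (1.207×10^-10)(-4.737×10^5) = -5.72×10^-5 A.

-5.72×10^-5 A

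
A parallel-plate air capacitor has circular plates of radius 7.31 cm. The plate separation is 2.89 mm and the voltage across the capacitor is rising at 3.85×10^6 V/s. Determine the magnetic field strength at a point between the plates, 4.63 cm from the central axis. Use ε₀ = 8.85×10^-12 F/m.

3.43×10^-10 T

With E = V/d, dE/dt = 1.332×10^9 V/(m·s) and πR² = 0.01679 m², giving I_d = ε₀ πR² dE/dt = 1.979×10^-4 A.
An Ampèrian loop of radius r encloses a fraction (r/R)² of I_d. Then B·2πr = μ₀ I_d (r/R)², giving B = μ₀ I_d r/(2πR²) = 3.43×10^-10 T.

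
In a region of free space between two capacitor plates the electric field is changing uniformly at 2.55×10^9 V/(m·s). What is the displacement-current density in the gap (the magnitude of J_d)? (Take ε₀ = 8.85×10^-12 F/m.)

0.0226 A/m²

J_d = ε₀ dE/dt = (8.85×10^-12)(2.55×10^9) = 0.0226 A/m².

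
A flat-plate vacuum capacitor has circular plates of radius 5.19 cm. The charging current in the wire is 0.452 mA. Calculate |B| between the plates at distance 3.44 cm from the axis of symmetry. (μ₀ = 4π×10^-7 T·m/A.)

1.15×10^-9 T

By continuity the displacement current in the gap matches the conduction current: I_d = 4.52×10^-4 A.
For r < R the Ampère–Maxwell law gives B(2πr) = μ₀ I_d (r²/R²), so B = μ₀ I_d r/(2πR²) = (4π×10^-7)(4.52×10^-4)(0.0344)/(2π·0.0519²) = 1.15×10^-9 T.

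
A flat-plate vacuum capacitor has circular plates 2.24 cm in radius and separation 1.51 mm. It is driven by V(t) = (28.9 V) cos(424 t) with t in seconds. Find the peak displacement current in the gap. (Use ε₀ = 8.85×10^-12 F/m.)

1.13×10^-7 A

The displacement current equals the conduction current C dV/dt, which peaks at C V₀ ω.
With C = ε₀A/d = (8.85×10^-12)(1.576×10^-3)/(1.51×10^-3) = 9.237×10^-12 F and ω = 424 rad/s, I_d,max = (9.237×10^-12)(28.9)(424) = 1.13×10^-7 A.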